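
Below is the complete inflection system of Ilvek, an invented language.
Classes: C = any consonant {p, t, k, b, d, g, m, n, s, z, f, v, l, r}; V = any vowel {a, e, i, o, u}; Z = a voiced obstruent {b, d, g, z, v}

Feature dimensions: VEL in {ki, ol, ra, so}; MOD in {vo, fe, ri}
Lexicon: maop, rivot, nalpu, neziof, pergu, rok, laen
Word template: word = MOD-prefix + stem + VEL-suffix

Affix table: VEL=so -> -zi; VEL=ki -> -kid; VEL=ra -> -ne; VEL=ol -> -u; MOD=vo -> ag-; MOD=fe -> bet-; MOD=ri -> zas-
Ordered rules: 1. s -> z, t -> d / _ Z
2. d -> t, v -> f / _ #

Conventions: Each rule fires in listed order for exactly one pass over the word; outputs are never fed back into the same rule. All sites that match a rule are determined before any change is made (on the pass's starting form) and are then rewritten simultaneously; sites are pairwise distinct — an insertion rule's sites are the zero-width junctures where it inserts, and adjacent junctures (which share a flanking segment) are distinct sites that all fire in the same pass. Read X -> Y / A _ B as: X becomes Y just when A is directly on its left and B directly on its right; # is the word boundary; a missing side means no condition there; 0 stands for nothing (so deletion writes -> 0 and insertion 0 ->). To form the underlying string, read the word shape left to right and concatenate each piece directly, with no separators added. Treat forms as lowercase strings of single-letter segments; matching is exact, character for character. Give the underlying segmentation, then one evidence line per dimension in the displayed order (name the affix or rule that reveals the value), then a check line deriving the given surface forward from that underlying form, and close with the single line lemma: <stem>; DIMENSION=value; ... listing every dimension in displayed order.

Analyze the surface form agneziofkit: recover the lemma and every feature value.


underlying: ag-neziof-kid
VEL=ki - signalled by the affix -kid
MOD=vo - signalled by the affix ag-
check: agneziofkid -> agneziofkid -> agneziofkit
lemma: neziof; VEL=ki; MOD=vo


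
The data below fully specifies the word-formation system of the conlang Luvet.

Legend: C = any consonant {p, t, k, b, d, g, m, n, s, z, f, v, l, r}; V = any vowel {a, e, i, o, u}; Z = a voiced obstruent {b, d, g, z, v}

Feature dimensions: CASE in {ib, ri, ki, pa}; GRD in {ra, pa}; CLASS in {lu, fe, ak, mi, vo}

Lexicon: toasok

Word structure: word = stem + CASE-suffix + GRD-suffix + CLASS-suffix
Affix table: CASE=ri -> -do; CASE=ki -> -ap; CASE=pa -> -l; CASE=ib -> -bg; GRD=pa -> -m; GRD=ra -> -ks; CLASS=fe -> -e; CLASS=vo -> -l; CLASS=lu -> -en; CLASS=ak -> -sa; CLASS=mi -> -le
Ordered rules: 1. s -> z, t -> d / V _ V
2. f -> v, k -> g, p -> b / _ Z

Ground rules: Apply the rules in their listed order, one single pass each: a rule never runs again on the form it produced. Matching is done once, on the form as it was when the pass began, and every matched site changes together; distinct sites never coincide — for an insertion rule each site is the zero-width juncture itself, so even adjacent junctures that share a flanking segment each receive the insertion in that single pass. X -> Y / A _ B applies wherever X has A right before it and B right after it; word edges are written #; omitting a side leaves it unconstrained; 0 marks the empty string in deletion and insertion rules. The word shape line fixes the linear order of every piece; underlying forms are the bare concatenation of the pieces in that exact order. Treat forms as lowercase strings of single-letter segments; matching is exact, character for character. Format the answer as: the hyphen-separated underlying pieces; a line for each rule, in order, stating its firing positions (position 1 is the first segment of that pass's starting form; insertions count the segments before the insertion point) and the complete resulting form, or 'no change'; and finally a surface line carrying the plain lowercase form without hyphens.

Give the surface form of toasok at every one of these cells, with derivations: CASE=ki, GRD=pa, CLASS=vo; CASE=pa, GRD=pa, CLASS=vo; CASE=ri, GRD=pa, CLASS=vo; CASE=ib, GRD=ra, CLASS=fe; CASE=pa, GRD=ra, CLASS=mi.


cell CASE=ki, GRD=pa, CLASS=vo:
underlying: toasok-ap-m-l
1. s -> z, t -> d / V _ V: fires at position(s) 4: toazokapml
2. f -> v, k -> g, p -> b / _ Z: no change
surface: toazokapml

cell CASE=pa, GRD=pa, CLASS=vo:
underlying: toasok-l-m-l
1. s -> z, t -> d / V _ V: fires at position(s) 4: toazoklml
2. f -> v, k -> g, p -> b / _ Z: no change
surface: toazoklml

cell CASE=ri, GRD=pa, CLASS=vo:
underlying: toasok-do-m-l
1. s -> z, t -> d / V _ V: fires at position(s) 4: toazokdoml
2. f -> v, k -> g, p -> b / _ Z: fires at position(s) 6: toazogdoml
surface: toazogdoml

cell CASE=ib, GRD=ra, CLASS=fe:
underlying: toasok-bg-ks-e
1. s -> z, t -> d / V _ V: fires at position(s) 4: toazokbgkse
2. f -> v, k -> g, p -> b / _ Z: fires at position(s) 6: toazogbgkse
surface: toazogbgkse

cell CASE=pa, GRD=ra, CLASS=mi:
underlying: toasok-l-ks-le
1. s -> z, t -> d / V _ V: fires at position(s) 4: toazoklksle
2. f -> v, k -> g, p -> b / _ Z: no change
surface: toazoklksle


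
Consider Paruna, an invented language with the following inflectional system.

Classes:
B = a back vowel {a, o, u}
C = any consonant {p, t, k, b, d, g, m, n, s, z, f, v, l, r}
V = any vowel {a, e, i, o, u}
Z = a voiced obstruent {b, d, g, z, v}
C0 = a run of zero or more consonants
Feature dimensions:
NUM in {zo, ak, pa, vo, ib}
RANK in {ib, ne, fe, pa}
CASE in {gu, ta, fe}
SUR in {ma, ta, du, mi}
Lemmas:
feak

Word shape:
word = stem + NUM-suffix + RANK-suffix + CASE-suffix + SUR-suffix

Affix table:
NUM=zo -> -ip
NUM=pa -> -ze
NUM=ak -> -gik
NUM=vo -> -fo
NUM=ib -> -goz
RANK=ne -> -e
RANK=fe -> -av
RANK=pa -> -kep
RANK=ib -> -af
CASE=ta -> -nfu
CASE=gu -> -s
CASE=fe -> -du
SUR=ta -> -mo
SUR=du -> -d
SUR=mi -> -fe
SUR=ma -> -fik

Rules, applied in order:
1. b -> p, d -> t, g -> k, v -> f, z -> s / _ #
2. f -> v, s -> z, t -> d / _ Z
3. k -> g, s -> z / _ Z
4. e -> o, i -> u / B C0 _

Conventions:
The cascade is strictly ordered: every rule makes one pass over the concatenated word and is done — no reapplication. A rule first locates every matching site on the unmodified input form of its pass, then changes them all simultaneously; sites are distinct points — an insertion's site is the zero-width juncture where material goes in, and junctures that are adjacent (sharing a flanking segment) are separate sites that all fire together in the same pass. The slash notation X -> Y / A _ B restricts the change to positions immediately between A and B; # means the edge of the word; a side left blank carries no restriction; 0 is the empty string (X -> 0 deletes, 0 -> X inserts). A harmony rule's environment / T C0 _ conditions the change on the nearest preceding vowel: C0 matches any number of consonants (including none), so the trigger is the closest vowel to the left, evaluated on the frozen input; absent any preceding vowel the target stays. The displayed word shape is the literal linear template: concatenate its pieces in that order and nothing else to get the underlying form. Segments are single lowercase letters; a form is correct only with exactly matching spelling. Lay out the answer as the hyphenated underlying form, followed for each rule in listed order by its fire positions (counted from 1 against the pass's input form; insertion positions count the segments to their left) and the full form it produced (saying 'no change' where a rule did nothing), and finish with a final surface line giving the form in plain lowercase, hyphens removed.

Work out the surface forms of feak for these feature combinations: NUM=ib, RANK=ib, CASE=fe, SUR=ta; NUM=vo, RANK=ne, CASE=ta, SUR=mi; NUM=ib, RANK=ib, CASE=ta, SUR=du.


cell NUM=ib, RANK=ib, CASE=fe, SUR=ta:
underlying: feak-goz-af-du-mo
1. b -> p, d -> t, g -> k, v -> f, z -> s / _ #: no change
2. f -> v, s -> z, t -> d / _ Z: fires at position(s) 9: feakgozavdumo
3. k -> g, s -> z / _ Z: fires at position(s) 4: feaggozavdumo
4. e -> o, i -> u / B C0 _: no change
surface: feaggozavdumo

cell NUM=vo, RANK=ne, CASE=ta, SUR=mi:
underlying: feak-fo-e-nfu-fe
1. b -> p, d -> t, g -> k, v -> f, z -> s / _ #: no change
2. f -> v, s -> z, t -> d / _ Z: no change
3. k -> g, s -> z / _ Z: no change
4. e -> o, i -> u / B C0 _: fires at position(s) 7, 12: feakfoonfufo
surface: feakfoonfufo

cell NUM=ib, RANK=ib, CASE=ta, SUR=du:
underlying: feak-goz-af-nfu-d
1. b -> p, d -> t, g -> k, v -> f, z -> s / _ #: fires at position(s) 13: feakgozafnfut
2. f -> v, s -> z, t -> d / _ Z: no change
3. k -> g, s -> z / _ Z: fires at position(s) 4: feaggozafnfut
4. e -> o, i -> u / B C0 _: no change
surface: feaggozafnfut


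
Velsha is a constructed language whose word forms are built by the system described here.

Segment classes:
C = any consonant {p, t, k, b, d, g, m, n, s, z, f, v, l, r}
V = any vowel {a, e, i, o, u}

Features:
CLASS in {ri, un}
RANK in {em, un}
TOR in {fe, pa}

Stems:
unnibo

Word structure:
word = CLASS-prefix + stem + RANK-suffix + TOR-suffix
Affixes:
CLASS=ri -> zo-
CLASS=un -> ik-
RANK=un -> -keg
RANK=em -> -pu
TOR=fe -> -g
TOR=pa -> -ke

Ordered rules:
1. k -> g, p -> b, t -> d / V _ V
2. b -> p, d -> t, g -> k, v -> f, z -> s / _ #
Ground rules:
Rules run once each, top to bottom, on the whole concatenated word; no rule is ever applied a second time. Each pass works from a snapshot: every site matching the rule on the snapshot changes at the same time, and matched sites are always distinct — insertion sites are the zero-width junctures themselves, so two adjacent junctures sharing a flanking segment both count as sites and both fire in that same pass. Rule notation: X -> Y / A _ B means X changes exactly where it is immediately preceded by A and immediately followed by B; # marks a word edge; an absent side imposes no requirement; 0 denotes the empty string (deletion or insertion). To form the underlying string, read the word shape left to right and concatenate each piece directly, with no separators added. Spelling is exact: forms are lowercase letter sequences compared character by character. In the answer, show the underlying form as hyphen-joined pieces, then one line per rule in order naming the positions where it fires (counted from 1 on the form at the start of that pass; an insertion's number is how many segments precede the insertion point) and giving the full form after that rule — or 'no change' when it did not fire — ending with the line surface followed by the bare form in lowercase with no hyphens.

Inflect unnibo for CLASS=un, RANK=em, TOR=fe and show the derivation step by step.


underlying: ik-unnibo-pu-g
1. k -> g, p -> b, t -> d / V _ V: fires at position(s) 2, 9: igunnibobug
2. b -> p, d -> t, g -> k, v -> f, z -> s / _ #: fires at position(s) 11: igunnibobuk
surface: igunnibobuk


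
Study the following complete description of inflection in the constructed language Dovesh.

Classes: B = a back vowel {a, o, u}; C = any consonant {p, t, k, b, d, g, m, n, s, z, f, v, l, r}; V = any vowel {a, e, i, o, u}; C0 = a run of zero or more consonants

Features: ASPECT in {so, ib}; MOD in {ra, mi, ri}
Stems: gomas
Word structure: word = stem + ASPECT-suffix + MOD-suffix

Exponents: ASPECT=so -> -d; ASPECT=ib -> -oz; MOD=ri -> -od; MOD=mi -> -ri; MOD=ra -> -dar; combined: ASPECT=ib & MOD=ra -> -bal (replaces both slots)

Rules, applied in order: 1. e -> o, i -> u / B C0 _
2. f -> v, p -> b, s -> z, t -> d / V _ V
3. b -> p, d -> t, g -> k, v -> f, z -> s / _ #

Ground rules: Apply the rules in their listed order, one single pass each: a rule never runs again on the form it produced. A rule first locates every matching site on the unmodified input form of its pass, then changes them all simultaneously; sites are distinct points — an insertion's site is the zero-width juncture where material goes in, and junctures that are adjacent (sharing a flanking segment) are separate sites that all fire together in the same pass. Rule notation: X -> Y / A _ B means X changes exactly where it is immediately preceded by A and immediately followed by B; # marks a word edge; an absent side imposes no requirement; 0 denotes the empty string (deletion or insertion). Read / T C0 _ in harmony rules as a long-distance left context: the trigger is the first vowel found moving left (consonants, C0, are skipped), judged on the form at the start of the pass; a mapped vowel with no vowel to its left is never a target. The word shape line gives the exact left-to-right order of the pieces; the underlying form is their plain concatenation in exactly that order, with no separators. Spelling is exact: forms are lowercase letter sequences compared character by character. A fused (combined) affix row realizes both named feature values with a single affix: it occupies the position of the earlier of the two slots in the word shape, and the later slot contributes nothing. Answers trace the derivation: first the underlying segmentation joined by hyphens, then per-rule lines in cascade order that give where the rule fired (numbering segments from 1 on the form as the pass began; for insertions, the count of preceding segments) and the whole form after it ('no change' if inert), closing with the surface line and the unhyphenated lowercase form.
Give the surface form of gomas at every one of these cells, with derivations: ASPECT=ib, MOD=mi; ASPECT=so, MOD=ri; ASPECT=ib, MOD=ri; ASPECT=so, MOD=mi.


cell ASPECT=ib, MOD=mi:
underlying: gomas-oz-ri
1. e -> o, i -> u / B C0 _: fires at position(s) 9: gomasozru
2. f -> v, p -> b, s -> z, t -> d / V _ V: fires at position(s) 5: gomazozru
3. b -> p, d -> t, g -> k, v -> f, z -> s / _ #: no change
surface: gomazozru

cell ASPECT=so, MOD=ri:
underlying: gomas-d-od
1. e -> o, i -> u / B C0 _: no change
2. f -> v, p -> b, s -> z, t -> d / V _ V: no change
3. b -> p, d -> t, g -> k, v -> f, z -> s / _ #: fires at position(s) 8: gomasdot
surface: gomasdot

cell ASPECT=ib, MOD=ri:
underlying: gomas-oz-od
1. e -> o, i -> u / B C0 _: no change
2. f -> v, p -> b, s -> z, t -> d / V _ V: fires at position(s) 5: gomazozod
3. b -> p, d -> t, g -> k, v -> f, z -> s / _ #: fires at position(s) 9: gomazozot
surface: gomazozot

cell ASPECT=so, MOD=mi:
underlying: gomas-d-ri
1. e -> o, i -> u / B C0 _: fires at position(s) 8: gomasdru
2. f -> v, p -> b, s -> z, t -> d / V _ V: no change
3. b -> p, d -> t, g -> k, v -> f, z -> s / _ #: no change
surface: gomasdru


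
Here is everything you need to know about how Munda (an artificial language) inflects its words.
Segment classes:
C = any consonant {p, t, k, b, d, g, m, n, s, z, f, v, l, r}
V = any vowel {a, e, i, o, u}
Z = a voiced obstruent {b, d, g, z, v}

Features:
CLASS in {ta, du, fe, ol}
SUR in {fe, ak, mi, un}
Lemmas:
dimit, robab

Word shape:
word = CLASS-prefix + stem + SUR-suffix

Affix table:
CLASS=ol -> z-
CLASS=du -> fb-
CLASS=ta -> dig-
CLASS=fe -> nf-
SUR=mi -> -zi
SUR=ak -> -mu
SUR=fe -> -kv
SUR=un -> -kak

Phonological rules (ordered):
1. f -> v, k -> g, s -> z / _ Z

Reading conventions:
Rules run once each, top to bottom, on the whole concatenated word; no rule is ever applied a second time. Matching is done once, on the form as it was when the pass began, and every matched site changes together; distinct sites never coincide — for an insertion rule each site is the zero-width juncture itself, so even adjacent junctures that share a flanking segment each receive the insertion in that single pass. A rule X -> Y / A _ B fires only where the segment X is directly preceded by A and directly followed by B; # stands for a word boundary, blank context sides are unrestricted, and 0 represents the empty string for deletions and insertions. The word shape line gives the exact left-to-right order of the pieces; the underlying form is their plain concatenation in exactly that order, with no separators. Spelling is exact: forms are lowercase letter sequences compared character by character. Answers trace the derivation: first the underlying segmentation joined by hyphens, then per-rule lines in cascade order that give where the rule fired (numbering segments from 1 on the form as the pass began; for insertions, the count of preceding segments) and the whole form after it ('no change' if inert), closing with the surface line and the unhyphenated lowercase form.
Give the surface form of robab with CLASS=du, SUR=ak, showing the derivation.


underlying: fb-robab-mu
1. f -> v, k -> g, s -> z / _ Z: fires at position(s) 1: vbrobabmu
surface: vbrobabmu


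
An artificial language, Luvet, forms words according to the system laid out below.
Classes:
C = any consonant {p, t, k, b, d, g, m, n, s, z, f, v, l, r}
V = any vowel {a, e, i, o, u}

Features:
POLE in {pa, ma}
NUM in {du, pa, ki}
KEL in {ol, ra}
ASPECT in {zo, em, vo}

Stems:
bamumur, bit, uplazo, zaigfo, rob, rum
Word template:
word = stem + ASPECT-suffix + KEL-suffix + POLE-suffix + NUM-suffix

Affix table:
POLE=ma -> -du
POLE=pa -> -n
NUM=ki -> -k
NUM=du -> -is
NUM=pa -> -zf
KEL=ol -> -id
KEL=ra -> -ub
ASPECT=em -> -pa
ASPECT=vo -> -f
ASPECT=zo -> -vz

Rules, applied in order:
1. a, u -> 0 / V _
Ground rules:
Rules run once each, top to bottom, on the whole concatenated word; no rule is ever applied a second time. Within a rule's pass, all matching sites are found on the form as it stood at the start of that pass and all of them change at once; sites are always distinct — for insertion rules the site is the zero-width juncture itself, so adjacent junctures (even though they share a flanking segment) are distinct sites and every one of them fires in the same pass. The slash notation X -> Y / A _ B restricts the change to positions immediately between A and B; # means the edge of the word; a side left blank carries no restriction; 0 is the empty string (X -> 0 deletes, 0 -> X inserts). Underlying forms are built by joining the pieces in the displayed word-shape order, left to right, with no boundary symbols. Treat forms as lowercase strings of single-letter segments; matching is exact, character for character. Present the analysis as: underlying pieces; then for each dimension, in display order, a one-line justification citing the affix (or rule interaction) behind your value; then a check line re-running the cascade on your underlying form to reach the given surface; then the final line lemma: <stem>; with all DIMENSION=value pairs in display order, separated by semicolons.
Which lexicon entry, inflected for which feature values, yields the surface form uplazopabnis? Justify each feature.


underlying: uplazo-pa-ub-n-is
POLE=pa - signalled by the affix -n
NUM=du - signalled by the affix -is
KEL=ra - signalled by the affix -ub
ASPECT=em - signalled by the affix -pa
check: uplazopaubnis -> uplazopabnis
lemma: uplazo; POLE=pa; NUM=du; KEL=ra; ASPECT=em


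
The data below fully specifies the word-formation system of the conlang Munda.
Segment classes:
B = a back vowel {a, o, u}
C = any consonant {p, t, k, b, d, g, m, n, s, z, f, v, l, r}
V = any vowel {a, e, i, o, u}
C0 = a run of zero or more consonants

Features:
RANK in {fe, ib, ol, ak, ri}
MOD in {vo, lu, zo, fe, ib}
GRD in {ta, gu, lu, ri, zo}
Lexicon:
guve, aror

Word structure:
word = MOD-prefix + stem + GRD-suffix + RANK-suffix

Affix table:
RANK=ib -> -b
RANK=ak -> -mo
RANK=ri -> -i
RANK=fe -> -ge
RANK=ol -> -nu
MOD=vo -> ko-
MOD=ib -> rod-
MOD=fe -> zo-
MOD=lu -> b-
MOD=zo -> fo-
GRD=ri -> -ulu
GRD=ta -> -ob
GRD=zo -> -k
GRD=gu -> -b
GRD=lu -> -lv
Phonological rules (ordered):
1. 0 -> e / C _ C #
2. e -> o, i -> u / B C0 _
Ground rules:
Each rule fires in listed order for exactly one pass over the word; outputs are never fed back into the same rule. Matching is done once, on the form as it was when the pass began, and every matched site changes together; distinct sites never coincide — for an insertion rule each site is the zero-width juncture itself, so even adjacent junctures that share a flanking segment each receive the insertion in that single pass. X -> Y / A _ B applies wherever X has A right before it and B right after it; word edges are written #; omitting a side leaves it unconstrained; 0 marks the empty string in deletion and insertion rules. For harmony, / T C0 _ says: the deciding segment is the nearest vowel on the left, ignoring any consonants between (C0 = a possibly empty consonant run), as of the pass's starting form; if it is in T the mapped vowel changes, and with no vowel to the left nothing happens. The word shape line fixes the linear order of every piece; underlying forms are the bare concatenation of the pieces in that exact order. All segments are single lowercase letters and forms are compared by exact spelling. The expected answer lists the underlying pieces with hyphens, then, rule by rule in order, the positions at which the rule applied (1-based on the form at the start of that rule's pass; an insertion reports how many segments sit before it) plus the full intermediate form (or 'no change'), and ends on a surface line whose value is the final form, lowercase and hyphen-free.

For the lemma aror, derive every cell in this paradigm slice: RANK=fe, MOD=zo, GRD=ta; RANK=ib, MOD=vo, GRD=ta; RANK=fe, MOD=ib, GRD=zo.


cell RANK=fe, MOD=zo, GRD=ta:
underlying: fo-aror-ob-ge
1. 0 -> e / C _ C #: no change
2. e -> o, i -> u / B C0 _: fires at position(s) 10: foarorobgo
surface: foarorobgo

cell RANK=ib, MOD=vo, GRD=ta:
underlying: ko-aror-ob-b
1. 0 -> e / C _ C #: inserts after position(s) 8: koarorobeb
2. e -> o, i -> u / B C0 _: fires at position(s) 9: koarorobob
surface: koarorobob

cell RANK=fe, MOD=ib, GRD=zo:
underlying: rod-aror-k-ge
1. 0 -> e / C _ C #: no change
2. e -> o, i -> u / B C0 _: fires at position(s) 10: rodarorkgo
surface: rodarorkgo


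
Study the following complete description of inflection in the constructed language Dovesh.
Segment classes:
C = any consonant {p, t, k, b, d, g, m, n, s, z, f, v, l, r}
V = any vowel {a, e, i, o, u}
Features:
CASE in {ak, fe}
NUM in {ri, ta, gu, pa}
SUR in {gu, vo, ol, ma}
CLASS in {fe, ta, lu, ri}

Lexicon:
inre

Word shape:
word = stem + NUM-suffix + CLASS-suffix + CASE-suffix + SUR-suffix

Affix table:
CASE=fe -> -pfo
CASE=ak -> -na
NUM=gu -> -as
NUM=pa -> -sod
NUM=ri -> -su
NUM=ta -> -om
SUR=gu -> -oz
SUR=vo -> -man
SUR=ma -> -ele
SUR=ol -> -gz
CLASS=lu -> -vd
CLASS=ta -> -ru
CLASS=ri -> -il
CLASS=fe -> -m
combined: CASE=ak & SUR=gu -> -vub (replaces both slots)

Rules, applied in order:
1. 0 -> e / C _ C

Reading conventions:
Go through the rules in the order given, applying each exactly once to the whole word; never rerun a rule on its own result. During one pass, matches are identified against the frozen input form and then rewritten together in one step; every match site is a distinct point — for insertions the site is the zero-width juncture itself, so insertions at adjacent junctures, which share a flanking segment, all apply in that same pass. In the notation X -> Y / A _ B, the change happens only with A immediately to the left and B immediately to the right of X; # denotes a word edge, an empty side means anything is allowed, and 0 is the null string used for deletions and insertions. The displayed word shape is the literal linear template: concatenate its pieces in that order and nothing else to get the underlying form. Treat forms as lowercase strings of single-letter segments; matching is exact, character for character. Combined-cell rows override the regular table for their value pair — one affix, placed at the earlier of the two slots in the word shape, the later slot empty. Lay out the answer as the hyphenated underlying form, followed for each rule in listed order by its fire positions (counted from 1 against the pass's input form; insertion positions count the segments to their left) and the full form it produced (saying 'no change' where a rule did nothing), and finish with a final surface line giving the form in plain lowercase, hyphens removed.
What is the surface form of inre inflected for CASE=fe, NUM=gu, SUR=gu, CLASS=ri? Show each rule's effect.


underlying: inre-as-il-pfo-oz
1. 0 -> e / C _ C: inserts after position(s) 2, 8, 9: inereasilepefooz
surface: inereasilepefooz


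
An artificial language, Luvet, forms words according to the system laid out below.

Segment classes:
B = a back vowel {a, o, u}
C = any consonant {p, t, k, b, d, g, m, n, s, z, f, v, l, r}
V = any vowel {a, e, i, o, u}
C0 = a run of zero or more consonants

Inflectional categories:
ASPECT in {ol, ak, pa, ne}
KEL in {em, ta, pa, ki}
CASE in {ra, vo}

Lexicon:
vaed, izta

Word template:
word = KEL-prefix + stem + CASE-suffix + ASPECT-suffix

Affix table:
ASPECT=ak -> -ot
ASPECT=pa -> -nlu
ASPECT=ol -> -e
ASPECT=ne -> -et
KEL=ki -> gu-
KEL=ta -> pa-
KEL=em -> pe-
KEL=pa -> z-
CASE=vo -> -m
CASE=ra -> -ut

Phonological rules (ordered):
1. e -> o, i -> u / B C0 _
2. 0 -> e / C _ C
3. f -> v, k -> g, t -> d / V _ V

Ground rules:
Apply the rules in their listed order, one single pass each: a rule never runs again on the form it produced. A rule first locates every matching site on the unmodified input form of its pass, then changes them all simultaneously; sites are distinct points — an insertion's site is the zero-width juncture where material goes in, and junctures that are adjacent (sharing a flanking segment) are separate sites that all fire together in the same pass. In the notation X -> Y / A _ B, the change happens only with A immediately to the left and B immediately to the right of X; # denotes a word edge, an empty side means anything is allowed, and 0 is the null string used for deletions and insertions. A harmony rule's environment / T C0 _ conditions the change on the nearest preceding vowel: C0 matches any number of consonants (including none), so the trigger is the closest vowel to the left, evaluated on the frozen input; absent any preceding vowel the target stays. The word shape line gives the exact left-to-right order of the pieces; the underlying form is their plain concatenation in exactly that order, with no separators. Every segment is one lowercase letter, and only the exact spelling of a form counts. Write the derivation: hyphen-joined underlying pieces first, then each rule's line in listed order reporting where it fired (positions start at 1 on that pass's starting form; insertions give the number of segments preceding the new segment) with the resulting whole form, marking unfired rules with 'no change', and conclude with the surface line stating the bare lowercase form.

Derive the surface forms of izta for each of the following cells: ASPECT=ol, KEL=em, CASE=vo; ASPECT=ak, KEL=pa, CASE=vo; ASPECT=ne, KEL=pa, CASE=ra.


cell ASPECT=ol, KEL=em, CASE=vo:
underlying: pe-izta-m-e
1. e -> o, i -> u / B C0 _: fires at position(s) 8: peiztamo
2. 0 -> e / C _ C: inserts after position(s) 4: peizetamo
3. f -> v, k -> g, t -> d / V _ V: fires at position(s) 6: peizedamo
surface: peizedamo

cell ASPECT=ak, KEL=pa, CASE=vo:
underlying: z-izta-m-ot
1. e -> o, i -> u / B C0 _: no change
2. 0 -> e / C _ C: inserts after position(s) 3: zizetamot
3. f -> v, k -> g, t -> d / V _ V: fires at position(s) 5: zizedamot
surface: zizedamot

cell ASPECT=ne, KEL=pa, CASE=ra:
underlying: z-izta-ut-et
1. e -> o, i -> u / B C0 _: fires at position(s) 8: ziztautot
2. 0 -> e / C _ C: inserts after position(s) 3: zizetautot
3. f -> v, k -> g, t -> d / V _ V: fires at position(s) 5, 8: zizedaudot
surface: zizedaudot


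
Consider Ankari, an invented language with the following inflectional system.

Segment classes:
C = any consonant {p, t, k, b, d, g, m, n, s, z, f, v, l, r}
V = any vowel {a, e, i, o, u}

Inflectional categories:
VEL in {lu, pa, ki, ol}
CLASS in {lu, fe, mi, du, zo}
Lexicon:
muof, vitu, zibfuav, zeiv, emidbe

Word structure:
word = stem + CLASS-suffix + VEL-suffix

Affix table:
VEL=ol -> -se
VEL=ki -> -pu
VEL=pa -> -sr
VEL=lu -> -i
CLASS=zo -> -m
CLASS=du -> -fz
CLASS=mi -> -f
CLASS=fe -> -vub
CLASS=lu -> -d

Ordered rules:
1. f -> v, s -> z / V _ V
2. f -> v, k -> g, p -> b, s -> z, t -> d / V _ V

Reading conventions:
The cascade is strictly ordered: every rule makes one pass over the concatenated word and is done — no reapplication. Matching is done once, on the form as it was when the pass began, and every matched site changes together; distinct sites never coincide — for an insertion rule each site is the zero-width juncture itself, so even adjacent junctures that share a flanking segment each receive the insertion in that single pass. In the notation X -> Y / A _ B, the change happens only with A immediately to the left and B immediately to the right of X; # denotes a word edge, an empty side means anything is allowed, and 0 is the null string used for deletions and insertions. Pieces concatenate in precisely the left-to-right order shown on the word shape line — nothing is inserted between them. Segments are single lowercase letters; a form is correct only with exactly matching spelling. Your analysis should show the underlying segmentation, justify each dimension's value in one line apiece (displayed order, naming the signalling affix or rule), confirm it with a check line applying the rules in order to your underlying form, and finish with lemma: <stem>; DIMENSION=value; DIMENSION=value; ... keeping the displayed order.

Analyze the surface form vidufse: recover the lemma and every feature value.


underlying: vitu-f-se
VEL=ol - signalled by the affix -se
CLASS=mi - signalled by the affix -f
check: vitufse -> vitufse -> vidufse
lemma: vitu; VEL=ol; CLASS=mi


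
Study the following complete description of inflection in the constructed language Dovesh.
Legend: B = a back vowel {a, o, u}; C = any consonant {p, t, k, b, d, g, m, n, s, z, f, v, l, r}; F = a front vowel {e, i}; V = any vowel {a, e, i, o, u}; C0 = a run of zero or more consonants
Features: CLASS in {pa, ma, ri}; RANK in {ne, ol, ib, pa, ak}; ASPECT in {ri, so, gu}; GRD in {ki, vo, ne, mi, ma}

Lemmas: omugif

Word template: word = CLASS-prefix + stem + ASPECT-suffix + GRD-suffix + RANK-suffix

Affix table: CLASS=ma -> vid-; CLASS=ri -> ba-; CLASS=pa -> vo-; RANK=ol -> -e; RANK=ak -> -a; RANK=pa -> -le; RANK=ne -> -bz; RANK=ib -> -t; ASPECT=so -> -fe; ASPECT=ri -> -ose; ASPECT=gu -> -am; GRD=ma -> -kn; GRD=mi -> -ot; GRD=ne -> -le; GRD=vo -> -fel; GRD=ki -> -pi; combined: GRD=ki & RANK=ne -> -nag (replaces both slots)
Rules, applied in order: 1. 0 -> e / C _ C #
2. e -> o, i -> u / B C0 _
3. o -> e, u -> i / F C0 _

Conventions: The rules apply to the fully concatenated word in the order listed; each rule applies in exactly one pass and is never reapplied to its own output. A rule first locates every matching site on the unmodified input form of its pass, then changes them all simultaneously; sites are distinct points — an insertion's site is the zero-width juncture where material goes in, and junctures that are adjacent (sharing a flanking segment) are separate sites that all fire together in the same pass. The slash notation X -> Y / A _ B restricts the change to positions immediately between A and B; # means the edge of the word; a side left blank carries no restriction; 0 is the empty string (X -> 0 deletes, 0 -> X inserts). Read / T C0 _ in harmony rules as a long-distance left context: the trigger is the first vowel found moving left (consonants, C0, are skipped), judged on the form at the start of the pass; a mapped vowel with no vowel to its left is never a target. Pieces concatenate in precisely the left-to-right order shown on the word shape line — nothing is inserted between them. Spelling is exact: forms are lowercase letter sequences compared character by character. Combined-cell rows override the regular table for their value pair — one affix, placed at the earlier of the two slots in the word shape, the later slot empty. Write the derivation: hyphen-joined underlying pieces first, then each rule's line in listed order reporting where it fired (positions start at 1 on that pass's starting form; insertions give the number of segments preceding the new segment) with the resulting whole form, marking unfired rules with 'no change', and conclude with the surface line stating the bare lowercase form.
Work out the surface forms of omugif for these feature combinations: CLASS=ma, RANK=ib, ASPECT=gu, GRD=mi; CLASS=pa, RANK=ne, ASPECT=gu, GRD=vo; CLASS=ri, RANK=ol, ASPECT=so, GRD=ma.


cell CLASS=ma, RANK=ib, ASPECT=gu, GRD=mi:
underlying: vid-omugif-am-ot-t
1. 0 -> e / C _ C #: inserts after position(s) 13: vidomugifamotet
2. e -> o, i -> u / B C0 _: fires at position(s) 8, 14: vidomugufamotot
3. o -> e, u -> i / F C0 _: fires at position(s) 4: videmugufamotot
surface: videmugufamotot

cell CLASS=pa, RANK=ne, ASPECT=gu, GRD=vo:
underlying: vo-omugif-am-fel-bz
1. 0 -> e / C _ C #: inserts after position(s) 14: voomugifamfelbez
2. e -> o, i -> u / B C0 _: fires at position(s) 7, 12: voomugufamfolbez
3. o -> e, u -> i / F C0 _: no change
surface: voomugufamfolbez

cell CLASS=ri, RANK=ol, ASPECT=so, GRD=ma:
underlying: ba-omugif-fe-kn-e
1. 0 -> e / C _ C #: no change
2. e -> o, i -> u / B C0 _: fires at position(s) 7: baomuguffekne
3. o -> e, u -> i / F C0 _: no change
surface: baomuguffekne


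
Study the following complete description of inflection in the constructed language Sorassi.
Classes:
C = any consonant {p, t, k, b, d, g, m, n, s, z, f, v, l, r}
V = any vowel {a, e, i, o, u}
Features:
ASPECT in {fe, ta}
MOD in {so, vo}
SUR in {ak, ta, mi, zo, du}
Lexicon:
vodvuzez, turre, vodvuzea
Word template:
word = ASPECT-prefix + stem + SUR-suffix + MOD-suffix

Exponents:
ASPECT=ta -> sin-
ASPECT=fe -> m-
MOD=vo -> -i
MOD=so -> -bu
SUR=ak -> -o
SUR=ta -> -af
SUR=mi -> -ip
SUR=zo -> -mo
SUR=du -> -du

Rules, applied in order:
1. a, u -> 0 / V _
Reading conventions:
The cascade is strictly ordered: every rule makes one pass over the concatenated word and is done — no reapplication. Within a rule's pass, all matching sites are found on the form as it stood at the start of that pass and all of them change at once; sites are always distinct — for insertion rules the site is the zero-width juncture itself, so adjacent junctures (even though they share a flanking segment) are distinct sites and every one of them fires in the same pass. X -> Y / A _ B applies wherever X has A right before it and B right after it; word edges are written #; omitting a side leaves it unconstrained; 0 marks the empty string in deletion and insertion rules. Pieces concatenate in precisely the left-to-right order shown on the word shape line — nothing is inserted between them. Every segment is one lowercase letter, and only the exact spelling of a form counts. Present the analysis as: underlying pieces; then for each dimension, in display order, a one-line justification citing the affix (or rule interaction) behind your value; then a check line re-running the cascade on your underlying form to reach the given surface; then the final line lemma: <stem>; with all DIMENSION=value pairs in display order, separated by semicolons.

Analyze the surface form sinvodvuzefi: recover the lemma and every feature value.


underlying: sin-vodvuzea-af-i
ASPECT=ta - signalled by the affix sin-
MOD=vo - signalled by the affix -i
SUR=ta - signalled by the affix -af
check: sinvodvuzeaafi -> sinvodvuzefi
lemma: vodvuzea; ASPECT=ta; MOD=vo; SUR=ta


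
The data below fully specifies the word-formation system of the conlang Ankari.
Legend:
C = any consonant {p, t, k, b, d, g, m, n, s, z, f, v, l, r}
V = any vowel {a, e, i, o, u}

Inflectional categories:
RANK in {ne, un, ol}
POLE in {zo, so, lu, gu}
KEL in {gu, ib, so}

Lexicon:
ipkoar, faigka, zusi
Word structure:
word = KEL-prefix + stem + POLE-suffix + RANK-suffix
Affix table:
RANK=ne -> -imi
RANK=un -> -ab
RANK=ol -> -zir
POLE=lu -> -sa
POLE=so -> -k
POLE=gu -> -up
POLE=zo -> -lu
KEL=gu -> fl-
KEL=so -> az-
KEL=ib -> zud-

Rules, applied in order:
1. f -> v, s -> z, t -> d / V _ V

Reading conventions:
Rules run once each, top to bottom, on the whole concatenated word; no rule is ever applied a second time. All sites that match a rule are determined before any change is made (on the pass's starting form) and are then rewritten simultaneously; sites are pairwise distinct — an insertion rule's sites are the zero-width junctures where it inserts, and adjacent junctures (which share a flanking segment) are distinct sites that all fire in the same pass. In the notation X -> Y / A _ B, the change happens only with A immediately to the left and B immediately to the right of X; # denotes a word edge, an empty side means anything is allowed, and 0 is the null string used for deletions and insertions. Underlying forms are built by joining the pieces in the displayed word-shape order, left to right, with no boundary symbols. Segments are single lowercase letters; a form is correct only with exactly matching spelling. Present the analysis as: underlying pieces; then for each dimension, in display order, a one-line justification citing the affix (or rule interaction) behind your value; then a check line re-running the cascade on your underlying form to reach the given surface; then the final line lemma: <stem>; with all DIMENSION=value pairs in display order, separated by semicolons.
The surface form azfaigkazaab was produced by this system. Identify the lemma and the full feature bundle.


underlying: az-faigka-sa-ab
RANK=un - signalled by the affix -ab
POLE=lu - signalled by the affix -sa
KEL=so - signalled by the affix az-
check: azfaigkasaab -> azfaigkazaab
lemma: faigka; RANK=un; POLE=lu; KEL=so


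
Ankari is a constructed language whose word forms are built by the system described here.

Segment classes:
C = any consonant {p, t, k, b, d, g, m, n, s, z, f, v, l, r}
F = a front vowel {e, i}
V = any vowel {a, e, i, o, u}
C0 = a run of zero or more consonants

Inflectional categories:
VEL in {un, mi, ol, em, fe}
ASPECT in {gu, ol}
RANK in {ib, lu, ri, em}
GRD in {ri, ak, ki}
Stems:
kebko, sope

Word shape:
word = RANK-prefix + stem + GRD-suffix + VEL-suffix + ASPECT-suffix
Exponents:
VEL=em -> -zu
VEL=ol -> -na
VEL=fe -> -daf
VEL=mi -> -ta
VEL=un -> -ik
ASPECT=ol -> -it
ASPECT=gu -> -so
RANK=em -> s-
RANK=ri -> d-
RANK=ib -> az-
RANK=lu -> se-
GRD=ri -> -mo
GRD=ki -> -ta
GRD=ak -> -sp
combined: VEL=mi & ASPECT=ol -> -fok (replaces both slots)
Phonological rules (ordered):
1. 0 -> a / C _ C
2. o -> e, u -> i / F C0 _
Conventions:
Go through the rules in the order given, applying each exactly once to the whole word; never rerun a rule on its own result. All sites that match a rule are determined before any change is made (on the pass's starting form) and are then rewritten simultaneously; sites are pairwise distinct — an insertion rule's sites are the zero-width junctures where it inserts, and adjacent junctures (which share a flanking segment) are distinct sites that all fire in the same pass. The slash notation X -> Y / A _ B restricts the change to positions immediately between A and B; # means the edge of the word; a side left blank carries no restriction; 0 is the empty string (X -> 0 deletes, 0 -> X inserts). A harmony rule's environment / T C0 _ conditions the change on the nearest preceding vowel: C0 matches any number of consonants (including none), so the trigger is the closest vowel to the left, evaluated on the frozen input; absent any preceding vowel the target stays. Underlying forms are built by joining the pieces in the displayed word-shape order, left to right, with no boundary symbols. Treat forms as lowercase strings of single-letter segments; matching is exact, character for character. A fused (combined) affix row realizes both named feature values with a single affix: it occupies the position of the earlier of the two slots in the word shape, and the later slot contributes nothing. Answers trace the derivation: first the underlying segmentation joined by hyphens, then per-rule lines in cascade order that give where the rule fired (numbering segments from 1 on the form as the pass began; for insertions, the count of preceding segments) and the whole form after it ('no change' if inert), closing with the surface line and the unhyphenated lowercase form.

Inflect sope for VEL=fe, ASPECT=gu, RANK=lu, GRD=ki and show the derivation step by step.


underlying: se-sope-ta-daf-so
1. 0 -> a / C _ C: inserts after position(s) 11: sesopetadafaso
2. o -> e, u -> i / F C0 _: fires at position(s) 4: sesepetadafaso
surface: sesepetadafaso


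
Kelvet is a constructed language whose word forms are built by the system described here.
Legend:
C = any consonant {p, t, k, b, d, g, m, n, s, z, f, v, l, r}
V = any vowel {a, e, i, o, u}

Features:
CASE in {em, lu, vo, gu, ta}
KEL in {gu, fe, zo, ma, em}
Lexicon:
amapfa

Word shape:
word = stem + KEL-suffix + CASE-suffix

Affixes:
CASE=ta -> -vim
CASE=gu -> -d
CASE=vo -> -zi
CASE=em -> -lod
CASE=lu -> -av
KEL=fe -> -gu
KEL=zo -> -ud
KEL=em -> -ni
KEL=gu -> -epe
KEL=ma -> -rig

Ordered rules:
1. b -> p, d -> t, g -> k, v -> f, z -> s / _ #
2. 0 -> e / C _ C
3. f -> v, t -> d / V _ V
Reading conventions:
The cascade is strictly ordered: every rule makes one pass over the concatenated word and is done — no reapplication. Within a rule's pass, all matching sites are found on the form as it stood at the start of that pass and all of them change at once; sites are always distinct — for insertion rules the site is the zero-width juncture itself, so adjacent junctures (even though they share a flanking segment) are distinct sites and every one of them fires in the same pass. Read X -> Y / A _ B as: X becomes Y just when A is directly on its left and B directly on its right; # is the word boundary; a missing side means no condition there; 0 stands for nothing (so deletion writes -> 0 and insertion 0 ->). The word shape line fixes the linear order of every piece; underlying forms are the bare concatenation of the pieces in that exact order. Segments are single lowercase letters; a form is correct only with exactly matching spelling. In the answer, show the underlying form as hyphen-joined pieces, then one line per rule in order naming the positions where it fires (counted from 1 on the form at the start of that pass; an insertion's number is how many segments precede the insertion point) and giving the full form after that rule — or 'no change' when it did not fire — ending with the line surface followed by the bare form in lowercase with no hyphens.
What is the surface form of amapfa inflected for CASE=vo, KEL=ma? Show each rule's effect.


underlying: amapfa-rig-zi
1. b -> p, d -> t, g -> k, v -> f, z -> s / _ #: no change
2. 0 -> e / C _ C: inserts after position(s) 4, 9: amapefarigezi
3. f -> v, t -> d / V _ V: fires at position(s) 6: amapevarigezi
surface: amapevarigezi
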